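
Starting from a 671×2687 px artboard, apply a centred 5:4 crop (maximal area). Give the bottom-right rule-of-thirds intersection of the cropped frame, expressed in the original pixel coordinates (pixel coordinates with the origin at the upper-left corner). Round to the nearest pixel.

x = 447 px, y = 1433 px

671/2687 < 5/4, so the 5:4 crop keeps the full width 671 and trims height to 671 × 4/5 = 536.80 px.
Top offset = (2687 − 536.80)/2 = 1075.10 px; left offset = 0.
Bottom-right is two-thirds across and two-thirds down within the crop:
x = 0.00 + 2 × 671.00/3 ≈ 447; y = 1075.10 + 2 × 536.80/3 ≈ 1433.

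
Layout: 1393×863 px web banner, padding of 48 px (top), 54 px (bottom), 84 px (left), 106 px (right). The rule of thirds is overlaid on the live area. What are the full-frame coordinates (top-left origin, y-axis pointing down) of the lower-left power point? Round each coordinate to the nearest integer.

Content width = 1393 − 84 − 106 = 1203 px; content height = 863 − 48 − 54 = 761 px.
Lower-left is one-third across and two-thirds down within the live area.
x = 84 + 1 × 1203/3 = 84 + 401.00 ≈ 485
y = 48 + 2 × 761/3 = 48 + 507.33 ≈ 555

(485, 555)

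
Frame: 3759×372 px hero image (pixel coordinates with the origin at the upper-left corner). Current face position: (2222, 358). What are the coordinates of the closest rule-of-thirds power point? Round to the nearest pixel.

Third lines: x ∈ {1253, 2506}, y ∈ {124, 248}.
2222 is closer to x = 2506; 358 is closer to y = 248.
So the nearest intersection is the lower-right power point.

x = 2506 px, y = 248 px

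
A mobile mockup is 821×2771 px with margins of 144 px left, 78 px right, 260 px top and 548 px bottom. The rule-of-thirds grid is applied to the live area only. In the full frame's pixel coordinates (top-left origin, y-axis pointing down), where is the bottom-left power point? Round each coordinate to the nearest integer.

Content width = 821 − 144 − 78 = 599 px; content height = 2771 − 260 − 548 = 1963 px.
Bottom-left is one-third across and two-thirds down within the live area.
x = 144 + 1 × 599/3 = 144 + 199.67 ≈ 344
y = 260 + 2 × 1963/3 = 260 + 1308.67 ≈ 1569

x = 344 px, y = 1569 px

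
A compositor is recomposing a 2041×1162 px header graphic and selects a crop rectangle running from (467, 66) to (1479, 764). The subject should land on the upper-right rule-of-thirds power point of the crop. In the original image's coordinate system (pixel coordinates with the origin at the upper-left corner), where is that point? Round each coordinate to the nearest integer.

Crop width = 1479 − 467 = 1012 px; one third is 337.33 px.
Crop height = 764 − 66 = 698 px; one third is 232.67 px.
The upper-right point is two-thirds across and one-third down within the crop:
x = 467 + 2 × 337.33 ≈ 1142; y = 66 + 1 × 232.67 ≈ 299.

(1142, 299)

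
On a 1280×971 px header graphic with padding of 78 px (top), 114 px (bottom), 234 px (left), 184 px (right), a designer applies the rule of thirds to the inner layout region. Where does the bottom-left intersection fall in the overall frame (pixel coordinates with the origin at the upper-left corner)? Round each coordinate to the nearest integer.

x = 521 px, y = 597 px

Content width = 1280 − 234 − 184 = 862 px; content height = 971 − 78 − 114 = 779 px.
Bottom-left is one-third across and two-thirds down within the inner layout region.
x = 234 + 1 × 862/3 = 234 + 287.33 ≈ 521
y = 78 + 2 × 779/3 = 78 + 519.33 ≈ 597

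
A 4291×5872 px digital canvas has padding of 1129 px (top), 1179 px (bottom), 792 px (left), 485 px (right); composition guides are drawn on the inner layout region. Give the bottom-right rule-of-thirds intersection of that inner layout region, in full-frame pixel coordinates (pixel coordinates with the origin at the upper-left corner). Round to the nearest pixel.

(2801, 3505)

Content width = 4291 − 792 − 485 = 3014 px; content height = 5872 − 1129 − 1179 = 3564 px.
Bottom-right is two-thirds across and two-thirds down within the inner layout region.
x = 792 + 2 × 3014/3 = 792 + 2009.33 ≈ 2801
y = 1129 + 2 × 3564/3 = 1129 + 2376.00 ≈ 3505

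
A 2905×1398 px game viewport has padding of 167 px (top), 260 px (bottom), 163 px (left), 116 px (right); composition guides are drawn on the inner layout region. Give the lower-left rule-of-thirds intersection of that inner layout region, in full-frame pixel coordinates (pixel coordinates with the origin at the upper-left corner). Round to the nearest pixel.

Content width = 2905 − 163 − 116 = 2626 px; content height = 1398 − 167 − 260 = 971 px.
Lower-left is one-third across and two-thirds down within the inner layout region.
x = 163 + 1 × 2626/3 = 163 + 875.33 ≈ 1038
y = 167 + 2 × 971/3 = 167 + 647.33 ≈ 814

(1038, 814)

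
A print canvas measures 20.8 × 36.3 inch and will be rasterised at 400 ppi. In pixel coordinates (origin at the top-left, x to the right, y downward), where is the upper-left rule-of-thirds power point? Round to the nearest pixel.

In pixels the canvas is 20.8 × 400 = 8320 wide and 36.3 × 400 = 14520 tall.
The upper-left point is one-third across and one-third down:
x = 1 × 8320/3 ≈ 2773; y = 1 × 14520/3 ≈ 4840.

(2773, 4840)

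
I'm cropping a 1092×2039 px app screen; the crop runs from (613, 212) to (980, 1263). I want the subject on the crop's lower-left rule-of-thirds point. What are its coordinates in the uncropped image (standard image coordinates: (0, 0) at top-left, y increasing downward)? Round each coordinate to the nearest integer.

(735, 913)

Crop width = 980 − 613 = 367 px; one third is 122.33 px.
Crop height = 1263 − 212 = 1051 px; one third is 350.33 px.
The lower-left point is one-third across and two-thirds down within the crop:
x = 613 + 1 × 122.33 ≈ 735; y = 212 + 2 × 350.33 ≈ 913.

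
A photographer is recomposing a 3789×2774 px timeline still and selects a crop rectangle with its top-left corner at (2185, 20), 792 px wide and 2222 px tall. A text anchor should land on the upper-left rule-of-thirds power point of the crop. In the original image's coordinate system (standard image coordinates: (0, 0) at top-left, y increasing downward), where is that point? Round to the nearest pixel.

(2449, 761)

One third of the crop width 792 is 264.00 px.
One third of the crop height 2222 is 740.67 px.
The upper-left point is one-third across and one-third down within the crop:
x = 2185 + 1 × 264.00 ≈ 2449; y = 20 + 1 × 740.67 ≈ 761.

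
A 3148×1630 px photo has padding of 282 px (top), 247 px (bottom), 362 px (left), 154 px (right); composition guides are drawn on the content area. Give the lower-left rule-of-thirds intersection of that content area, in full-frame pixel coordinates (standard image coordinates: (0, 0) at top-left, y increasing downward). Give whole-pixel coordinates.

(1239, 1016)

Content width = 3148 − 362 − 154 = 2632 px; content height = 1630 − 282 − 247 = 1101 px.
Lower-left is one-third across and two-thirds down within the content area.
x = 362 + 1 × 2632/3 = 362 + 877.33 ≈ 1239
y = 282 + 2 × 1101/3 = 282 + 734.00 ≈ 1016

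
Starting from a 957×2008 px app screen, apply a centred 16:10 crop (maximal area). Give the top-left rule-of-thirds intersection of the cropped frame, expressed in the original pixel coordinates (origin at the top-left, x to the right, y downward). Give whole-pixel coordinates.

x = 319 px, y = 904 px

957/2008 < 16/10, so the 16:10 crop keeps the full width 957 and trims height to 957 × 10/16 = 598.12 px.
Top offset = (2008 − 598.12)/2 = 704.94 px; left offset = 0.
Top-left is one-third across and one-third down within the crop:
x = 0.00 + 1 × 957.00/3 ≈ 319; y = 704.94 + 1 × 598.12/3 ≈ 904.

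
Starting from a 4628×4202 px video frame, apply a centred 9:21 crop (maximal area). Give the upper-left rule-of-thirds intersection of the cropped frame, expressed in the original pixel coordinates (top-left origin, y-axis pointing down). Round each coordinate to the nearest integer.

x = 2014 px, y = 1401 px

4628/4202 > 9/21, so the 9:21 crop keeps the full height 4202 and trims width to 4202 × 9/21 = 1800.86 px.
Left offset = (4628 − 1800.86)/2 = 1413.57 px; top offset = 0.
Upper-left is one-third across and one-third down within the crop:
x = 1413.57 + 1 × 1800.86/3 ≈ 2014; y = 0.00 + 1 × 4202.00/3 ≈ 1401.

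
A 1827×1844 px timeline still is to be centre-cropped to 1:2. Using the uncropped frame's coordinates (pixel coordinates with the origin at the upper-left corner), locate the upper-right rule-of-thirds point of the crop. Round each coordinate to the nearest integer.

(1067, 615)

1827/1844 > 1/2, so the 1:2 crop keeps the full height 1844 and trims width to 1844 × 1/2 = 922.00 px.
Left offset = (1827 − 922.00)/2 = 452.50 px; top offset = 0.
Upper-right is two-thirds across and one-third down within the crop:
x = 452.50 + 2 × 922.00/3 ≈ 1067; y = 0.00 + 1 × 1844.00/3 ≈ 615.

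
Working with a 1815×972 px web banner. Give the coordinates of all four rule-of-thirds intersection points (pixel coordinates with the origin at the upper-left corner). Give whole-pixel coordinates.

(605, 324), (1210, 324), (605, 648), (1210, 648)

One third of 1815 is 605; one third of 972 is 324.
Vertical third lines at x = 605 and x = 1210; horizontal third lines at y = 324 and y = 648.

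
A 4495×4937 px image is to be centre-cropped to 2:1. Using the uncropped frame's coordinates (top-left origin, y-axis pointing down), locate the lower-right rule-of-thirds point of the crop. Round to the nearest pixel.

4495/4937 < 2/1, so the 2:1 crop keeps the full width 4495 and trims height to 4495 × 1/2 = 2247.50 px.
Top offset = (4937 − 2247.50)/2 = 1344.75 px; left offset = 0.
Lower-right is two-thirds across and two-thirds down within the crop:
x = 0.00 + 2 × 4495.00/3 ≈ 2997; y = 1344.75 + 2 × 2247.50/3 ≈ 2843.

(2997, 2843)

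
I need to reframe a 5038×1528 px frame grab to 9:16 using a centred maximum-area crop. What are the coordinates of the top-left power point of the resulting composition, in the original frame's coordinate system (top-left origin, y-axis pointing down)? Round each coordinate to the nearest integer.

(2376, 509)

5038/1528 > 9/16, so the 9:16 crop keeps the full height 1528 and trims width to 1528 × 9/16 = 859.50 px.
Left offset = (5038 − 859.50)/2 = 2089.25 px; top offset = 0.
Top-left is one-third across and one-third down within the crop:
x = 2089.25 + 1 × 859.50/3 ≈ 2376; y = 0.00 + 1 × 1528.00/3 ≈ 509.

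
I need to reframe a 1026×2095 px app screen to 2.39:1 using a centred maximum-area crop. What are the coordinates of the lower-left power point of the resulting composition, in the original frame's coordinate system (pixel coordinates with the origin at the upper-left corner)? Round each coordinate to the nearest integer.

(342, 1119)

1026/2095 < 2.39/1, so the 2.39:1 crop keeps the full width 1026 and trims height to 1026 × 1/2.39 = 429.29 px.
Top offset = (2095 − 429.29)/2 = 832.86 px; left offset = 0.
Lower-left is one-third across and two-thirds down within the crop:
x = 0.00 + 1 × 1026.00/3 ≈ 342; y = 832.86 + 2 × 429.29/3 ≈ 1119.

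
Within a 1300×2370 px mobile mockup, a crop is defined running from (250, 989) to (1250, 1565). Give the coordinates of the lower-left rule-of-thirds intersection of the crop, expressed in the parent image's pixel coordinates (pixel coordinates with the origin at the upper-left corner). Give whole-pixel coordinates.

x = 583 px, y = 1373 px

Crop width = 1250 − 250 = 1000 px; one third is 333.33 px.
Crop height = 1565 − 989 = 576 px; one third is 192.00 px.
The lower-left point is one-third across and two-thirds down within the crop:
x = 250 + 1 × 333.33 ≈ 583; y = 989 + 2 × 192.00 ≈ 1373.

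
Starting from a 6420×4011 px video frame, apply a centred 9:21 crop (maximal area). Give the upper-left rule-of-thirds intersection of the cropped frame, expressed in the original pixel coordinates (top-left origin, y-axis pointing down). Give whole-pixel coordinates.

6420/4011 > 9/21, so the 9:21 crop keeps the full height 4011 and trims width to 4011 × 9/21 = 1719.00 px.
Left offset = (6420 − 1719.00)/2 = 2350.50 px; top offset = 0.
Upper-left is one-third across and one-third down within the crop:
x = 2350.50 + 1 × 1719.00/3 ≈ 2924; y = 0.00 + 1 × 4011.00/3 ≈ 1337.

(2924, 1337)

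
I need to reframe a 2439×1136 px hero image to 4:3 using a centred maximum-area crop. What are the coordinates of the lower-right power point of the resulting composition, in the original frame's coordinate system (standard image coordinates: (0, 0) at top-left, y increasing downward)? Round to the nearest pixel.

2439/1136 > 4/3, so the 4:3 crop keeps the full height 1136 and trims width to 1136 × 4/3 = 1514.67 px.
Left offset = (2439 − 1514.67)/2 = 462.17 px; top offset = 0.
Lower-right is two-thirds across and two-thirds down within the crop:
x = 462.17 + 2 × 1514.67/3 ≈ 1472; y = 0.00 + 2 × 1136.00/3 ≈ 757.

(1472, 757)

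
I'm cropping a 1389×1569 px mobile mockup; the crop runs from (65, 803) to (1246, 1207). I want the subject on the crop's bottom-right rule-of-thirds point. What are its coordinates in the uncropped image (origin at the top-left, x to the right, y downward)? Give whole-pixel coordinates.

x = 852 px, y = 1072 px

Crop width = 1246 − 65 = 1181 px; one third is 393.67 px.
Crop height = 1207 − 803 = 404 px; one third is 134.67 px.
The bottom-right point is two-thirds across and two-thirds down within the crop:
x = 65 + 2 × 393.67 ≈ 852; y = 803 + 2 × 134.67 ≈ 1072.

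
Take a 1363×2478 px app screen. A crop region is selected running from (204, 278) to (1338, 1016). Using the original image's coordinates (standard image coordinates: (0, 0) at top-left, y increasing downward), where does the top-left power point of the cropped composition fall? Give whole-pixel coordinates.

Crop width = 1338 − 204 = 1134 px; one third is 378.00 px.
Crop height = 1016 − 278 = 738 px; one third is 246.00 px.
The top-left point is one-third across and one-third down within the crop:
x = 204 + 1 × 378.00 ≈ 582; y = 278 + 1 × 246.00 ≈ 524.

(582, 524)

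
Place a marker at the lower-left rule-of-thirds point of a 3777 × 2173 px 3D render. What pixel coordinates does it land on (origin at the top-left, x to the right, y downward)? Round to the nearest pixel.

The lower-left point sits one-third of the way across and two-thirds of the way down.
x = 1 × 3777/3 ≈ 1259; y = 2 × 2173/3 ≈ 1449.

x = 1259 px, y = 1449 px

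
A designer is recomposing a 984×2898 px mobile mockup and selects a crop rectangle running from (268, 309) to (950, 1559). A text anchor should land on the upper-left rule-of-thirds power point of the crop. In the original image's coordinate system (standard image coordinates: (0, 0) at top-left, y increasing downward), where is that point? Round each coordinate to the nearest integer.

Crop width = 950 − 268 = 682 px; one third is 227.33 px.
Crop height = 1559 − 309 = 1250 px; one third is 416.67 px.
The upper-left point is one-third across and one-third down within the crop:
x = 268 + 1 × 227.33 ≈ 495; y = 309 + 1 × 416.67 ≈ 726.

x = 495 px, y = 726 px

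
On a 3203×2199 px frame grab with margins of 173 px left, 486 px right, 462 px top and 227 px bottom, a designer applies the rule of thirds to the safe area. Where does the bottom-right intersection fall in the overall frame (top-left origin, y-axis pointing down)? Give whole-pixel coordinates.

(1869, 1469)

Content width = 3203 − 173 − 486 = 2544 px; content height = 2199 − 462 − 227 = 1510 px.
Bottom-right is two-thirds across and two-thirds down within the safe area.
x = 173 + 2 × 2544/3 = 173 + 1696.00 ≈ 1869
y = 462 + 2 × 1510/3 = 462 + 1006.67 ≈ 1469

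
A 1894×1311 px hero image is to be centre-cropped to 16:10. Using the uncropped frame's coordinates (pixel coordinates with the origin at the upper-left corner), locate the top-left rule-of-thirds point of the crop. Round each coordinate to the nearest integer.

(631, 458)

1894/1311 < 16/10, so the 16:10 crop keeps the full width 1894 and trims height to 1894 × 10/16 = 1183.75 px.
Top offset = (1311 − 1183.75)/2 = 63.62 px; left offset = 0.
Top-left is one-third across and one-third down within the crop:
x = 0.00 + 1 × 1894.00/3 ≈ 631; y = 63.62 + 1 × 1183.75/3 ≈ 458.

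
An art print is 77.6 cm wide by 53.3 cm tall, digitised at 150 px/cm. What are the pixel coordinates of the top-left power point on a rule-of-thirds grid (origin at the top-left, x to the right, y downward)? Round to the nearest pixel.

x = 3880 px, y = 2665 px

In pixels the canvas is 77.6 × 150 = 11640 wide and 53.3 × 150 = 7995 tall.
The top-left point is one-third across and one-third down:
x = 1 × 11640/3 ≈ 3880; y = 1 × 7995/3 ≈ 2665.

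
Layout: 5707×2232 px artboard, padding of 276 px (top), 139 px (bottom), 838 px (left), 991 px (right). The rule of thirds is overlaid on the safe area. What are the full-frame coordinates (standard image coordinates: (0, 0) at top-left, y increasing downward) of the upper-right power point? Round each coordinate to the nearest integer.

(3423, 882)

Content width = 5707 − 838 − 991 = 3878 px; content height = 2232 − 276 − 139 = 1817 px.
Upper-right is two-thirds across and one-third down within the safe area.
x = 838 + 2 × 3878/3 = 838 + 2585.33 ≈ 3423
y = 276 + 1 × 1817/3 = 276 + 605.67 ≈ 882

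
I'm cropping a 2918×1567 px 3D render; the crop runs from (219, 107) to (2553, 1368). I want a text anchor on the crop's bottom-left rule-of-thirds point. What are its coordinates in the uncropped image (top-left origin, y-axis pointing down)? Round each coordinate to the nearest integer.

Crop width = 2553 − 219 = 2334 px; one third is 778.00 px.
Crop height = 1368 − 107 = 1261 px; one third is 420.33 px.
The bottom-left point is one-third across and two-thirds down within the crop:
x = 219 + 1 × 778.00 ≈ 997; y = 107 + 2 × 420.33 ≈ 948.

x = 997 px, y = 948 px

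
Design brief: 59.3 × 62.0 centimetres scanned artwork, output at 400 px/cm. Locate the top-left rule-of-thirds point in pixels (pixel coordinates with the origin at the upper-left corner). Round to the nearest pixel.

x = 7907 px, y = 8267 px

In pixels the canvas is 59.3 × 400 = 23720 wide and 62.0 × 400 = 24800 tall.
The top-left point is one-third across and one-third down:
x = 1 × 23720/3 ≈ 7907; y = 1 × 24800/3 ≈ 8267.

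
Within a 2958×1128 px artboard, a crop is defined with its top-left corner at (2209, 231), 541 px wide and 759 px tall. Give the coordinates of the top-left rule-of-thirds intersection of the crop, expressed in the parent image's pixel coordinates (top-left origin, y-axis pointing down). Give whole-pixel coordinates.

One third of the crop width 541 is 180.33 px.
One third of the crop height 759 is 253.00 px.
The top-left point is one-third across and one-third down within the crop:
x = 2209 + 1 × 180.33 ≈ 2389; y = 231 + 1 × 253.00 ≈ 484.

(2389, 484)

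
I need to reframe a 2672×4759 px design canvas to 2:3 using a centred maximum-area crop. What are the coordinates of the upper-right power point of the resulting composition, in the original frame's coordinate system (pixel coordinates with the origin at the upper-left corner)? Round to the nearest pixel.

x = 1781 px, y = 1712 px

2672/4759 < 2/3, so the 2:3 crop keeps the full width 2672 and trims height to 2672 × 3/2 = 4008.00 px.
Top offset = (4759 − 4008.00)/2 = 375.50 px; left offset = 0.
Upper-right is two-thirds across and one-third down within the crop:
x = 0.00 + 2 × 2672.00/3 ≈ 1781; y = 375.50 + 1 × 4008.00/3 ≈ 1712.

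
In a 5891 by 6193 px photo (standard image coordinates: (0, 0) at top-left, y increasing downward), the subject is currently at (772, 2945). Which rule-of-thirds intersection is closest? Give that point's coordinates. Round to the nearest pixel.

Third lines: x ∈ {1964, 3927}, y ∈ {2064, 4129}.
772 is closer to x = 1964; 2945 is closer to y = 2064.
So the nearest intersection is the upper-left power point.

x = 1964 px, y = 2064 px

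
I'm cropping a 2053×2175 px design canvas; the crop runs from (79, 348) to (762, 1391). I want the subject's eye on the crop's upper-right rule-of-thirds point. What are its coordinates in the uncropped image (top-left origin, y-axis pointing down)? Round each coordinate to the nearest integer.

Crop width = 762 − 79 = 683 px; one third is 227.67 px.
Crop height = 1391 − 348 = 1043 px; one third is 347.67 px.
The upper-right point is two-thirds across and one-third down within the crop:
x = 79 + 2 × 227.67 ≈ 534; y = 348 + 1 × 347.67 ≈ 696.

x = 534 px, y = 696 px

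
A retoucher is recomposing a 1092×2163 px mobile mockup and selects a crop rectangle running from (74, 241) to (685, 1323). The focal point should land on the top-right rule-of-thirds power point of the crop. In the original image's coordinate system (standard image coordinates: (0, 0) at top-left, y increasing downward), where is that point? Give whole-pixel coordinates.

Crop width = 685 − 74 = 611 px; one third is 203.67 px.
Crop height = 1323 − 241 = 1082 px; one third is 360.67 px.
The top-right point is two-thirds across and one-third down within the crop:
x = 74 + 2 × 203.67 ≈ 481; y = 241 + 1 × 360.67 ≈ 602.

x = 481 px, y = 602 px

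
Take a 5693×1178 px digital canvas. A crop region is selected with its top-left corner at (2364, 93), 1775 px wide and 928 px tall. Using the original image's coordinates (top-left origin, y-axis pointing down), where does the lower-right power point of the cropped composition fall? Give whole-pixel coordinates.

x = 3547 px, y = 712 px

One third of the crop width 1775 is 591.67 px.
One third of the crop height 928 is 309.33 px.
The lower-right point is two-thirds across and two-thirds down within the crop:
x = 2364 + 2 × 591.67 ≈ 3547; y = 93 + 2 × 309.33 ≈ 712.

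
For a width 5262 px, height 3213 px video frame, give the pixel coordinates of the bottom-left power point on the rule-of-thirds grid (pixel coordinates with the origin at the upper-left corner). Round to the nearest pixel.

(1754, 2142)

The bottom-left point sits one-third of the way across and two-thirds of the way down.
x = 1 × 5262/3 ≈ 1754; y = 2 × 3213/3 ≈ 2142.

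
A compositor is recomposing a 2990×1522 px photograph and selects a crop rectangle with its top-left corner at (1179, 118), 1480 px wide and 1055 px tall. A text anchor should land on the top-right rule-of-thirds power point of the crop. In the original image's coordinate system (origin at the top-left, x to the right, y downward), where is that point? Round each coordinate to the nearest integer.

One third of the crop width 1480 is 493.33 px.
One third of the crop height 1055 is 351.67 px.
The top-right point is two-thirds across and one-third down within the crop:
x = 1179 + 2 × 493.33 ≈ 2166; y = 118 + 1 × 351.67 ≈ 470.

x = 2166 px, y = 470 px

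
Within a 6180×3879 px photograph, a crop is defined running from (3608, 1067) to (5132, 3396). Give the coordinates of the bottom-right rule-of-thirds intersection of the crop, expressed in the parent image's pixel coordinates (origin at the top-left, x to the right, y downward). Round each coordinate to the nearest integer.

Crop width = 5132 − 3608 = 1524 px; one third is 508.00 px.
Crop height = 3396 − 1067 = 2329 px; one third is 776.33 px.
The bottom-right point is two-thirds across and two-thirds down within the crop:
x = 3608 + 2 × 508.00 ≈ 4624; y = 1067 + 2 × 776.33 ≈ 2620.

(4624, 2620)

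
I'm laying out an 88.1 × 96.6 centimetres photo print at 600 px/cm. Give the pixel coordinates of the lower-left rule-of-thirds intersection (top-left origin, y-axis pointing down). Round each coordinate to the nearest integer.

x = 17620 px, y = 38640 px

In pixels the canvas is 88.1 × 600 = 52860 wide and 96.6 × 600 = 57960 tall.
The lower-left point is one-third across and two-thirds down:
x = 1 × 52860/3 ≈ 17620; y = 2 × 57960/3 ≈ 38640.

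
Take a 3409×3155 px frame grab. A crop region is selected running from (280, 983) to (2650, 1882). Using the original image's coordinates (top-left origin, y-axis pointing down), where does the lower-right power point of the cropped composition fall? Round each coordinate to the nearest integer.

x = 1860 px, y = 1582 px

Crop width = 2650 − 280 = 2370 px; one third is 790.00 px.
Crop height = 1882 − 983 = 899 px; one third is 299.67 px.
The lower-right point is two-thirds across and two-thirds down within the crop:
x = 280 + 2 × 790.00 ≈ 1860; y = 983 + 2 × 299.67 ≈ 1582.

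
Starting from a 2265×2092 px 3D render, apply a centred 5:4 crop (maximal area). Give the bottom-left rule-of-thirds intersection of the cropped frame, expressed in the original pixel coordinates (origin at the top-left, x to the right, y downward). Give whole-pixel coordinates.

x = 755 px, y = 1348 px

2265/2092 < 5/4, so the 5:4 crop keeps the full width 2265 and trims height to 2265 × 4/5 = 1812.00 px.
Top offset = (2092 − 1812.00)/2 = 140.00 px; left offset = 0.
Bottom-left is one-third across and two-thirds down within the crop:
x = 0.00 + 1 × 2265.00/3 ≈ 755; y = 140.00 + 2 × 1812.00/3 ≈ 1348.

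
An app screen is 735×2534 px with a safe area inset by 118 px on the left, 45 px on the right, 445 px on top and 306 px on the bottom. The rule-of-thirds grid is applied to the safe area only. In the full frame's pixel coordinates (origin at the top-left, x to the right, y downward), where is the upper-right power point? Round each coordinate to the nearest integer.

Content width = 735 − 118 − 45 = 572 px; content height = 2534 − 445 − 306 = 1783 px.
Upper-right is two-thirds across and one-third down within the safe area.
x = 118 + 2 × 572/3 = 118 + 381.33 ≈ 499
y = 445 + 1 × 1783/3 = 445 + 594.33 ≈ 1039

(499, 1039)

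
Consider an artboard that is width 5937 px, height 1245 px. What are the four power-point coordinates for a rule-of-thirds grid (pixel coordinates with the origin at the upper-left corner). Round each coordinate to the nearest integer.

(1979, 415), (3958, 415), (1979, 830), (3958, 830)

One third of 5937 is 1979; one third of 1245 is 415.
Vertical third lines at x = 1979 and x = 3958; horizontal third lines at y = 415 and y = 830.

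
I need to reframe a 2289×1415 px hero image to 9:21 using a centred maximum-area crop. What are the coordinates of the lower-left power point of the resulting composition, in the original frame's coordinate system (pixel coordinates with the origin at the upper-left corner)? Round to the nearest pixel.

x = 1043 px, y = 943 px

2289/1415 > 9/21, so the 9:21 crop keeps the full height 1415 and trims width to 1415 × 9/21 = 606.43 px.
Left offset = (2289 − 606.43)/2 = 841.29 px; top offset = 0.
Lower-left is one-third across and two-thirds down within the crop:
x = 841.29 + 1 × 606.43/3 ≈ 1043; y = 0.00 + 2 × 1415.00/3 ≈ 943.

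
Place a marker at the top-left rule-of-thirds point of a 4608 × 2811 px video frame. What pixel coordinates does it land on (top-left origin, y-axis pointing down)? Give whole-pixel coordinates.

The top-left point sits one-third of the way across and one-third of the way down.
x = 1 × 4608/3 ≈ 1536; y = 1 × 2811/3 ≈ 937.

x = 1536 px, y = 937 px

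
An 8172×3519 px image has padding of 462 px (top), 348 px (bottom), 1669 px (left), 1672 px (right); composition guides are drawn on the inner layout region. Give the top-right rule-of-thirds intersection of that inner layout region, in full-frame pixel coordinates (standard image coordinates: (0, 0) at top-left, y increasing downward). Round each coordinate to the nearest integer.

x = 4890 px, y = 1365 px

Content width = 8172 − 1669 − 1672 = 4831 px; content height = 3519 − 462 − 348 = 2709 px.
Top-right is two-thirds across and one-third down within the inner layout region.
x = 1669 + 2 × 4831/3 = 1669 + 3220.67 ≈ 4890
y = 462 + 1 × 2709/3 = 462 + 903.00 ≈ 1365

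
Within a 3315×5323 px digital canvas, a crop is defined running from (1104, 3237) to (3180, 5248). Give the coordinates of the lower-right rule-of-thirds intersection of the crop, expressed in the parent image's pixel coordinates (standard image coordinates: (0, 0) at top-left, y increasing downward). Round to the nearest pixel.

x = 2488 px, y = 4578 px

Crop width = 3180 − 1104 = 2076 px; one third is 692.00 px.
Crop height = 5248 − 3237 = 2011 px; one third is 670.33 px.
The lower-right point is two-thirds across and two-thirds down within the crop:
x = 1104 + 2 × 692.00 ≈ 2488; y = 3237 + 2 × 670.33 ≈ 4578.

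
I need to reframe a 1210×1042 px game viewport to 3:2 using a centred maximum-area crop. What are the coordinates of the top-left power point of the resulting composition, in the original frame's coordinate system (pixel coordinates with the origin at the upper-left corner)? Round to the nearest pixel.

x = 403 px, y = 387 px

1210/1042 < 3/2, so the 3:2 crop keeps the full width 1210 and trims height to 1210 × 2/3 = 806.67 px.
Top offset = (1042 − 806.67)/2 = 117.67 px; left offset = 0.
Top-left is one-third across and one-third down within the crop:
x = 0.00 + 1 × 1210.00/3 ≈ 403; y = 117.67 + 1 × 806.67/3 ≈ 387.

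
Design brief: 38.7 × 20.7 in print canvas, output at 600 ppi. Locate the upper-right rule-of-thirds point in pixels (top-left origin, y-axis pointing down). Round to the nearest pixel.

In pixels the canvas is 38.7 × 600 = 23220 wide and 20.7 × 600 = 12420 tall.
The upper-right point is two-thirds across and one-third down:
x = 2 × 23220/3 ≈ 15480; y = 1 × 12420/3 ≈ 4140.

x = 15480 px, y = 4140 px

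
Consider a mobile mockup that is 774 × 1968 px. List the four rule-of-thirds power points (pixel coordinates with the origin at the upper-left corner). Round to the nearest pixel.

(258, 656), (516, 656), (258, 1312), (516, 1312)

One third of 774 is 258; one third of 1968 is 656.
Vertical third lines at x = 258 and x = 516; horizontal third lines at y = 656 and y = 1312.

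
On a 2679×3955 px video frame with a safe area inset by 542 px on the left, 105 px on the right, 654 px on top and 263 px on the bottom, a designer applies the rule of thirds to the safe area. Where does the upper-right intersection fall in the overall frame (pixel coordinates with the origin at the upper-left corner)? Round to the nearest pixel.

(1897, 1667)

Content width = 2679 − 542 − 105 = 2032 px; content height = 3955 − 654 − 263 = 3038 px.
Upper-right is two-thirds across and one-third down within the safe area.
x = 542 + 2 × 2032/3 = 542 + 1354.67 ≈ 1897
y = 654 + 1 × 3038/3 = 654 + 1012.67 ≈ 1667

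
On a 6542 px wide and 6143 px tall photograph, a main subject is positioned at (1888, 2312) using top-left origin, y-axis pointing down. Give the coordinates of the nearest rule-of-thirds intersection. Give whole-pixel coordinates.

Third lines: x ∈ {2181, 4361}, y ∈ {2048, 4095}.
1888 is closer to x = 2181; 2312 is closer to y = 2048.
So the nearest intersection is the upper-left power point.

x = 2181 px, y = 2048 px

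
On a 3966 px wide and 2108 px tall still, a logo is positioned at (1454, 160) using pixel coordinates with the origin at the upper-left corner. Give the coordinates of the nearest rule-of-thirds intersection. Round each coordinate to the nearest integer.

Third lines: x ∈ {1322, 2644}, y ∈ {703, 1405}.
1454 is closer to x = 1322; 160 is closer to y = 703.
So the nearest intersection is the upper-left power point.

(1322, 703)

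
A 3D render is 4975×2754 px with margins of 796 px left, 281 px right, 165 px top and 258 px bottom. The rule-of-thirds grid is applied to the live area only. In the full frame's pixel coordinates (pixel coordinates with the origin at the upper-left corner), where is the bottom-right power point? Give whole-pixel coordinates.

x = 3395 px, y = 1719 px

Content width = 4975 − 796 − 281 = 3898 px; content height = 2754 − 165 − 258 = 2331 px.
Bottom-right is two-thirds across and two-thirds down within the live area.
x = 796 + 2 × 3898/3 = 796 + 2598.67 ≈ 3395
y = 165 + 2 × 2331/3 = 165 + 1554.00 ≈ 1719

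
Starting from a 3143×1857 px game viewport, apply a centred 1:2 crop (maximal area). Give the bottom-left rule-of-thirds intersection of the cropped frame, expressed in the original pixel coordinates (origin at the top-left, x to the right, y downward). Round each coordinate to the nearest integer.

3143/1857 > 1/2, so the 1:2 crop keeps the full height 1857 and trims width to 1857 × 1/2 = 928.50 px.
Left offset = (3143 − 928.50)/2 = 1107.25 px; top offset = 0.
Bottom-left is one-third across and two-thirds down within the crop:
x = 1107.25 + 1 × 928.50/3 ≈ 1417; y = 0.00 + 2 × 1857.00/3 ≈ 1238.

(1417, 1238)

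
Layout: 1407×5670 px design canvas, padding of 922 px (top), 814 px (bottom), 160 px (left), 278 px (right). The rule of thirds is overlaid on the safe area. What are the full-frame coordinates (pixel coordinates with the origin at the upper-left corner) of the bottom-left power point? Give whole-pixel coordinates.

(483, 3545)

Content width = 1407 − 160 − 278 = 969 px; content height = 5670 − 922 − 814 = 3934 px.
Bottom-left is one-third across and two-thirds down within the safe area.
x = 160 + 1 × 969/3 = 160 + 323.00 ≈ 483
y = 922 + 2 × 3934/3 = 922 + 2622.67 ≈ 3545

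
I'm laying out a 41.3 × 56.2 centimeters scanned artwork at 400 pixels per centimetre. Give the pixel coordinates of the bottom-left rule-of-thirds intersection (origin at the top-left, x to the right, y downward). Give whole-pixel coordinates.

In pixels the canvas is 41.3 × 400 = 16520 wide and 56.2 × 400 = 22480 tall.
The bottom-left point is one-third across and two-thirds down:
x = 1 × 16520/3 ≈ 5507; y = 2 × 22480/3 ≈ 14987.

x = 5507 px, y = 14987 px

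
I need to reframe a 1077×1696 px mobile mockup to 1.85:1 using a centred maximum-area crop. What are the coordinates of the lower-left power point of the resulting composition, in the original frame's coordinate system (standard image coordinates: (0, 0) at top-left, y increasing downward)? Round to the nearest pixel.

1077/1696 < 1.85/1, so the 1.85:1 crop keeps the full width 1077 and trims height to 1077 × 1/1.85 = 582.16 px.
Top offset = (1696 − 582.16)/2 = 556.92 px; left offset = 0.
Lower-left is one-third across and two-thirds down within the crop:
x = 0.00 + 1 × 1077.00/3 ≈ 359; y = 556.92 + 2 × 582.16/3 ≈ 945.

(359, 945)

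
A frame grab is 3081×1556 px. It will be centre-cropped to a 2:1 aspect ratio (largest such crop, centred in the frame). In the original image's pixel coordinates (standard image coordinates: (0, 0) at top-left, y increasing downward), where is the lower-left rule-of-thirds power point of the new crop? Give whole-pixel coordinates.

(1027, 1035)

3081/1556 < 2/1, so the 2:1 crop keeps the full width 3081 and trims height to 3081 × 1/2 = 1540.50 px.
Top offset = (1556 − 1540.50)/2 = 7.75 px; left offset = 0.
Lower-left is one-third across and two-thirds down within the crop:
x = 0.00 + 1 × 3081.00/3 ≈ 1027; y = 7.75 + 2 × 1540.50/3 ≈ 1035.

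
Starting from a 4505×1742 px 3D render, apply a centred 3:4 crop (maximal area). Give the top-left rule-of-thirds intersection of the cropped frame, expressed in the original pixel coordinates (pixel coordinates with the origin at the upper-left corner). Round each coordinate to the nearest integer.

4505/1742 > 3/4, so the 3:4 crop keeps the full height 1742 and trims width to 1742 × 3/4 = 1306.50 px.
Left offset = (4505 − 1306.50)/2 = 1599.25 px; top offset = 0.
Top-left is one-third across and one-third down within the crop:
x = 1599.25 + 1 × 1306.50/3 ≈ 2035; y = 0.00 + 1 × 1742.00/3 ≈ 581.

(2035, 581)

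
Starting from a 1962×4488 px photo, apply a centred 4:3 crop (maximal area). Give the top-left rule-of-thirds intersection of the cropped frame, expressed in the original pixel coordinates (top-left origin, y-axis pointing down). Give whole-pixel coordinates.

x = 654 px, y = 1999 px

1962/4488 < 4/3, so the 4:3 crop keeps the full width 1962 and trims height to 1962 × 3/4 = 1471.50 px.
Top offset = (4488 − 1471.50)/2 = 1508.25 px; left offset = 0.
Top-left is one-third across and one-third down within the crop:
x = 0.00 + 1 × 1962.00/3 ≈ 654; y = 1508.25 + 1 × 1471.50/3 ≈ 1999.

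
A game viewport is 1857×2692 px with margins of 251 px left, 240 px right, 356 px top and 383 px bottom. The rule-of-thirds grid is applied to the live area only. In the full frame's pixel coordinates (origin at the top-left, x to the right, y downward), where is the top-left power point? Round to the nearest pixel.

Content width = 1857 − 251 − 240 = 1366 px; content height = 2692 − 356 − 383 = 1953 px.
Top-left is one-third across and one-third down within the live area.
x = 251 + 1 × 1366/3 = 251 + 455.33 ≈ 706
y = 356 + 1 × 1953/3 = 356 + 651.00 ≈ 1007

x = 706 px, y = 1007 px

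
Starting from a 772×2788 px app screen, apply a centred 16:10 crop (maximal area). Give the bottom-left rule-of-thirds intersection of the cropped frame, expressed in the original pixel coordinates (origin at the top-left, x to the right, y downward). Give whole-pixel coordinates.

772/2788 < 16/10, so the 16:10 crop keeps the full width 772 and trims height to 772 × 10/16 = 482.50 px.
Top offset = (2788 − 482.50)/2 = 1152.75 px; left offset = 0.
Bottom-left is one-third across and two-thirds down within the crop:
x = 0.00 + 1 × 772.00/3 ≈ 257; y = 1152.75 + 2 × 482.50/3 ≈ 1474.

(257, 1474)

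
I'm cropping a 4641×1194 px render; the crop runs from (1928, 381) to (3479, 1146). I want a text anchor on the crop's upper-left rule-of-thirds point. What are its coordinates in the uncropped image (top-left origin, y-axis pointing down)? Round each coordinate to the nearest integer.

(2445, 636)

Crop width = 3479 − 1928 = 1551 px; one third is 517.00 px.
Crop height = 1146 − 381 = 765 px; one third is 255.00 px.
The upper-left point is one-third across and one-third down within the crop:
x = 1928 + 1 × 517.00 ≈ 2445; y = 381 + 1 × 255.00 ≈ 636.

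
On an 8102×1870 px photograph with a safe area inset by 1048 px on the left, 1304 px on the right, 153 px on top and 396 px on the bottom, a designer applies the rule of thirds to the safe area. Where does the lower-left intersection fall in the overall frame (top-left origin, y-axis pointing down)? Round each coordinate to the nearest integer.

x = 2965 px, y = 1034 px

Content width = 8102 − 1048 − 1304 = 5750 px; content height = 1870 − 153 − 396 = 1321 px.
Lower-left is one-third across and two-thirds down within the safe area.
x = 1048 + 1 × 5750/3 = 1048 + 1916.67 ≈ 2965
y = 153 + 2 × 1321/3 = 153 + 880.67 ≈ 1034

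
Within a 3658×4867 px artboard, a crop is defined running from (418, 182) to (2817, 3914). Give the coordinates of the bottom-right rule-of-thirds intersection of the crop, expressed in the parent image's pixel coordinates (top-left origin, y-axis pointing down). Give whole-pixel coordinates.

Crop width = 2817 − 418 = 2399 px; one third is 799.67 px.
Crop height = 3914 − 182 = 3732 px; one third is 1244.00 px.
The bottom-right point is two-thirds across and two-thirds down within the crop:
x = 418 + 2 × 799.67 ≈ 2017; y = 182 + 2 × 1244.00 ≈ 2670.

x = 2017 px, y = 2670 px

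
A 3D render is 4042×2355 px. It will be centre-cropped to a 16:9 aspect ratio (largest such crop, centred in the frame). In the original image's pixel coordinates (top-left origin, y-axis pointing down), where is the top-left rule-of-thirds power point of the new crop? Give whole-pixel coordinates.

4042/2355 < 16/9, so the 16:9 crop keeps the full width 4042 and trims height to 4042 × 9/16 = 2273.62 px.
Top offset = (2355 − 2273.62)/2 = 40.69 px; left offset = 0.
Top-left is one-third across and one-third down within the crop:
x = 0.00 + 1 × 4042.00/3 ≈ 1347; y = 40.69 + 1 × 2273.62/3 ≈ 799.

x = 1347 px, y = 799 px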